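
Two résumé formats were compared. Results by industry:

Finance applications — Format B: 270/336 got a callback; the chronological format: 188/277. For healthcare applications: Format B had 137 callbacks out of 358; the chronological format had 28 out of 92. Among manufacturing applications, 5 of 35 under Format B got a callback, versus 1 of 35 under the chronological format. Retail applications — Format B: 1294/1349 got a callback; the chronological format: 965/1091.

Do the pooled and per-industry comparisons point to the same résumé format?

Yes

Finance: Format B 270/336 = 80.4%, the chronological format 188/277 = 67.9% → Format B
Healthcare: Format B 137/358 = 38.3%, the chronological format 28/92 = 30.4% → Format B
Manufacturing: Format B 5/35 = 14.3%, the chronological format 1/35 = 2.9% → Format B
Retail: Format B 1294/1349 = 95.9%, the chronological format 965/1091 = 88.5% → Format B
Overall: Format B 1706/2078 = 82.1%, the chronological format 1182/1495 = 79.1% → Format B
Format B wins overall and in every industry group — no reversal.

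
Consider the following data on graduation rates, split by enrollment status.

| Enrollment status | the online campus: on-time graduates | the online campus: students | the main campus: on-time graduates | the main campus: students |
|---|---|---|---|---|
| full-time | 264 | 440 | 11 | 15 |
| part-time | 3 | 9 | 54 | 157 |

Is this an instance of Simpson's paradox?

Yes

Full-time: the online campus 264/440 = 60.0%, the main campus 11/15 = 73.3% → the main campus
Part-time: the online campus 3/9 = 33.3%, the main campus 54/157 = 34.4% → the main campus
Overall: the online campus 267/449 = 59.5%, the main campus 65/172 = 37.8% → the online campus
The main campus wins each enrollment group but the online campus wins overall — the comparison reverses. The main campus's students skew toward part-time, which has a lower base rate.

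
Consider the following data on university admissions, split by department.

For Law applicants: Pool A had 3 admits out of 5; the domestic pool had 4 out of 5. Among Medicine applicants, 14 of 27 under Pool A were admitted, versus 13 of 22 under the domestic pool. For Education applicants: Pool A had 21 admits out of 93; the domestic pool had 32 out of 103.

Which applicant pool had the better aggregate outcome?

the domestic pool

Law: Pool A 3/5 = 60.0%, the domestic pool 4/5 = 80.0% → the domestic pool
Medicine: Pool A 14/27 = 51.9%, the domestic pool 13/22 = 59.1% → the domestic pool
Education: Pool A 21/93 = 22.6%, the domestic pool 32/103 = 31.1% → the domestic pool
Overall: Pool A 38/125 = 30.4%, the domestic pool 49/130 = 37.7% → the domestic pool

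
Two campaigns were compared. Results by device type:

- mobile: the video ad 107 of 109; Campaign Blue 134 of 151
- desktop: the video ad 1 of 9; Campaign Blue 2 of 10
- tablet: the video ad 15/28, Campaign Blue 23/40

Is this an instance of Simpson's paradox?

Mobile: the video ad 107/109 = 98.2%, Campaign Blue 134/151 = 88.7% → the video ad
Desktop: the video ad 1/9 = 11.1%, Campaign Blue 2/10 = 20.0% → Campaign Blue
Tablet: the video ad 15/28 = 53.6%, Campaign Blue 23/40 = 57.5% → Campaign Blue
Overall: the video ad 123/146 = 84.2%, Campaign Blue 159/201 = 79.1% → the video ad
Neither sweeps: the video ad wins 1 of 3 groups, Campaign Blue wins 2. The video ad wins overall but not every group — no Simpson reversal.

No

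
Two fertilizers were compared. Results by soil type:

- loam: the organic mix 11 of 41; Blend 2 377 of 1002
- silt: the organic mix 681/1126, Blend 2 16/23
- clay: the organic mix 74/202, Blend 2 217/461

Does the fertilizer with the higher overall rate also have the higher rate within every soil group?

Loam: the organic mix 11/41 = 26.8%, Blend 2 377/1002 = 37.6% → Blend 2
Silt: the organic mix 681/1126 = 60.5%, Blend 2 16/23 = 69.6% → Blend 2
Clay: the organic mix 74/202 = 36.6%, Blend 2 217/461 = 47.1% → Blend 2
Overall: the organic mix 766/1369 = 56.0%, Blend 2 610/1486 = 41.0% → the organic mix
Blend 2 wins each soil group but the organic mix wins overall — the comparison reverses. Blend 2's plots skew toward loam, which has a lower base rate.

No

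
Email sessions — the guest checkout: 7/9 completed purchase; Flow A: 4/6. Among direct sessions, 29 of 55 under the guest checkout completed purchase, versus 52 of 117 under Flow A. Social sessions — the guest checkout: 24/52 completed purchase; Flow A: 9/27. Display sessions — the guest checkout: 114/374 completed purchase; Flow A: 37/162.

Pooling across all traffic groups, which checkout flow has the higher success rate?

the guest checkout

Email: the guest checkout 7/9 = 77.8%, Flow A 4/6 = 66.7% → the guest checkout
Direct: the guest checkout 29/55 = 52.7%, Flow A 52/117 = 44.4% → the guest checkout
Social: the guest checkout 24/52 = 46.2%, Flow A 9/27 = 33.3% → the guest checkout
Display: the guest checkout 114/374 = 30.5%, Flow A 37/162 = 22.8% → the guest checkout
Overall: the guest checkout 174/490 = 35.5%, Flow A 102/312 = 32.7% → the guest checkout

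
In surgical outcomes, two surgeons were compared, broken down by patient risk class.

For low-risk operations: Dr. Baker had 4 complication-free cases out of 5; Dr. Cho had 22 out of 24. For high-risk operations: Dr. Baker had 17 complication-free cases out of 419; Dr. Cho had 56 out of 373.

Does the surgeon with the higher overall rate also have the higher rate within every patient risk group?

Low-risk: Dr. Baker 4/5 = 80.0%, Dr. Cho 22/24 = 91.7% → Dr. Cho
High-risk: Dr. Baker 17/419 = 4.1%, Dr. Cho 56/373 = 15.0% → Dr. Cho
Overall: Dr. Baker 21/424 = 5.0%, Dr. Cho 78/397 = 19.6% → Dr. Cho
Dr. Cho wins overall and in every patient risk group — no reversal.

Yes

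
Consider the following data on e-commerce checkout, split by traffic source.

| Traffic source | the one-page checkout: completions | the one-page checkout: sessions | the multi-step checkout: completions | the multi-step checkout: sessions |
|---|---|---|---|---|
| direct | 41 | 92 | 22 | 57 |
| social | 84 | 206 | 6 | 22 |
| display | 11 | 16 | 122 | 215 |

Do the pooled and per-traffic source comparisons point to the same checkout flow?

No

Direct: the one-page checkout 41/92 = 44.6%, the multi-step checkout 22/57 = 38.6% → the one-page checkout
Social: the one-page checkout 84/206 = 40.8%, the multi-step checkout 6/22 = 27.3% → the one-page checkout
Display: the one-page checkout 11/16 = 68.8%, the multi-step checkout 122/215 = 56.7% → the one-page checkout
Overall: the one-page checkout 136/314 = 43.3%, the multi-step checkout 150/294 = 51.0% → the multi-step checkout
The one-page checkout wins each traffic group but the multi-step checkout wins overall — the comparison reverses. The one-page checkout's sessions skew toward social, which has a lower base rate.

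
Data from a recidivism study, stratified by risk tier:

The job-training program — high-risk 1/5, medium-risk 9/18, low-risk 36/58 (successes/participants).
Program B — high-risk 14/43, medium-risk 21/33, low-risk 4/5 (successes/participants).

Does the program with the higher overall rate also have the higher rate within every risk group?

High-risk: the job-training program 1/5 = 20.0%, Program B 14/43 = 32.6% → Program B
Medium-risk: the job-training program 9/18 = 50.0%, Program B 21/33 = 63.6% → Program B
Low-risk: the job-training program 36/58 = 62.1%, Program B 4/5 = 80.0% → Program B
Overall: the job-training program 46/81 = 56.8%, Program B 39/81 = 48.1% → the job-training program
Program B wins each risk group but the job-training program wins overall — the comparison reverses. Program B's participants skew toward high-risk, which has a lower base rate.

No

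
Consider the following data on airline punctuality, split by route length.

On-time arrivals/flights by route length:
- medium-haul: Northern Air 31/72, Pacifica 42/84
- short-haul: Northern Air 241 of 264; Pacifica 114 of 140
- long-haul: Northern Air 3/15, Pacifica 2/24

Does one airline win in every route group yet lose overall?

No

Medium-haul: Northern Air 31/72 = 43.1%, Pacifica 42/84 = 50.0% → Pacifica
Short-haul: Northern Air 241/264 = 91.3%, Pacifica 114/140 = 81.4% → Northern Air
Long-haul: Northern Air 3/15 = 20.0%, Pacifica 2/24 = 8.3% → Northern Air
Overall: Northern Air 275/351 = 78.3%, Pacifica 158/248 = 63.7% → Northern Air
Neither sweeps: Northern Air wins 2 of 3 groups, Pacifica wins 1. Northern Air wins overall but not every group — no Simpson reversal.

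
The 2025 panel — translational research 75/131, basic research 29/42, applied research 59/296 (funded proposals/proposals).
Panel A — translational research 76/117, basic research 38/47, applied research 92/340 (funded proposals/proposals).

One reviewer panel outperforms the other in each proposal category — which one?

Translational research: the 2025 panel 75/131 = 57.3%, Panel A 76/117 = 65.0% → Panel A
Basic research: the 2025 panel 29/42 = 69.0%, Panel A 38/47 = 80.9% → Panel A
Applied research: the 2025 panel 59/296 = 19.9%, Panel A 92/340 = 27.1% → Panel A
Panel A has the higher rate in all 3 groups.

Panel A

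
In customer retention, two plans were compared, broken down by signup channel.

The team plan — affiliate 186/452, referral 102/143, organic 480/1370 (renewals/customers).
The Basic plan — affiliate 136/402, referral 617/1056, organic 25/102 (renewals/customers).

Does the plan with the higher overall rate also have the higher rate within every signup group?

No

Affiliate: the team plan 186/452 = 41.2%, the Basic plan 136/402 = 33.8% → the team plan
Referral: the team plan 102/143 = 71.3%, the Basic plan 617/1056 = 58.4% → the team plan
Organic: the team plan 480/1370 = 35.0%, the Basic plan 25/102 = 24.5% → the team plan
Overall: the team plan 768/1965 = 39.1%, the Basic plan 778/1560 = 49.9% → the Basic plan
The team plan wins each signup group but the Basic plan wins overall — the comparison reverses. The team plan's customers skew toward organic, which has a lower base rate.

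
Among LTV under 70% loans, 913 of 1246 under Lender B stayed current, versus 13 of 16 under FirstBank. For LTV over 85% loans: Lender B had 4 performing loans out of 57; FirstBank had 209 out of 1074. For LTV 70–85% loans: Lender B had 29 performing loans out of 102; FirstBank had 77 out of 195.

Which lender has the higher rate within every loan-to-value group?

FirstBank

LTV under 70%: Lender B 913/1246 = 73.3%, FirstBank 13/16 = 81.2% → FirstBank
LTV over 85%: Lender B 4/57 = 7.0%, FirstBank 209/1074 = 19.5% → FirstBank
LTV 70–85%: Lender B 29/102 = 28.4%, FirstBank 77/195 = 39.5% → FirstBank
FirstBank has the higher rate in all 3 groups.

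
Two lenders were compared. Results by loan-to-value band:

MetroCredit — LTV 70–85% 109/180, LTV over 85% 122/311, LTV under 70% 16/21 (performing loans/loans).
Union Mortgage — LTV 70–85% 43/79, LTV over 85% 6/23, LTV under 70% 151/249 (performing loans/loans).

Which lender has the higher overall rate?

LTV 70–85%: MetroCredit 109/180 = 60.6%, Union Mortgage 43/79 = 54.4% → MetroCredit
LTV over 85%: MetroCredit 122/311 = 39.2%, Union Mortgage 6/23 = 26.1% → MetroCredit
LTV under 70%: MetroCredit 16/21 = 76.2%, Union Mortgage 151/249 = 60.6% → MetroCredit
Overall: MetroCredit 247/512 = 48.2%, Union Mortgage 200/351 = 57.0% → Union Mortgage
(MetroCredit wins every loan-to-value group but Union Mortgage wins overall — MetroCredit's loans skew toward the low-rate LTV over 85% group.)

Union Mortgage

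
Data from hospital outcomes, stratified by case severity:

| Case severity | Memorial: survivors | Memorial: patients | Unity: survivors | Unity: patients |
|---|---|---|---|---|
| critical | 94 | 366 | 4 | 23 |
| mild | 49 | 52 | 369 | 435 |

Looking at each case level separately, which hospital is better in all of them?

Memorial

Critical: Memorial 94/366 = 25.7%, Unity 4/23 = 17.4% → Memorial
Mild: Memorial 49/52 = 94.2%, Unity 369/435 = 84.8% → Memorial
Memorial has the higher rate in both groups.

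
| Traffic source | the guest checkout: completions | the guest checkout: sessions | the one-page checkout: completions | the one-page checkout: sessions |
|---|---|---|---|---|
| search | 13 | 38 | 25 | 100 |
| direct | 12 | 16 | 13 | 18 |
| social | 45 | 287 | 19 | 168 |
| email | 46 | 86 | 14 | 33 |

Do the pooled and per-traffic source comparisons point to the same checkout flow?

Yes

Search: the guest checkout 13/38 = 34.2%, the one-page checkout 25/100 = 25.0% → the guest checkout
Direct: the guest checkout 12/16 = 75.0%, the one-page checkout 13/18 = 72.2% → the guest checkout
Social: the guest checkout 45/287 = 15.7%, the one-page checkout 19/168 = 11.3% → the guest checkout
Email: the guest checkout 46/86 = 53.5%, the one-page checkout 14/33 = 42.4% → the guest checkout
Overall: the guest checkout 116/427 = 27.2%, the one-page checkout 71/319 = 22.3% → the guest checkout
The guest checkout wins overall and in every traffic group — no reversal.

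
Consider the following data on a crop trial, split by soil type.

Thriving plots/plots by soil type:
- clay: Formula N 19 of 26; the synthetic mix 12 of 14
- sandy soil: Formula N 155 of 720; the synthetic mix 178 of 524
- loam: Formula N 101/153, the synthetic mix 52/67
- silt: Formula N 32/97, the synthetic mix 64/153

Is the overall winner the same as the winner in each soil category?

Yes

Clay: Formula N 19/26 = 73.1%, the synthetic mix 12/14 = 85.7% → the synthetic mix
Sandy soil: Formula N 155/720 = 21.5%, the synthetic mix 178/524 = 34.0% → the synthetic mix
Loam: Formula N 101/153 = 66.0%, the synthetic mix 52/67 = 77.6% → the synthetic mix
Silt: Formula N 32/97 = 33.0%, the synthetic mix 64/153 = 41.8% → the synthetic mix
Overall: Formula N 307/996 = 30.8%, the synthetic mix 306/758 = 40.4% → the synthetic mix
The synthetic mix wins overall and in every soil group — no reversal.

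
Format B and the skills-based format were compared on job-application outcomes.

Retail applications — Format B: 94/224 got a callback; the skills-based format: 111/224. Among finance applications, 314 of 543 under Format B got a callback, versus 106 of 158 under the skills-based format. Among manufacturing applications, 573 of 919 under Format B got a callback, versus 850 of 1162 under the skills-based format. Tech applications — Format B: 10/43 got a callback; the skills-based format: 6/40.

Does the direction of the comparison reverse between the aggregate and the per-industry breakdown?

No

Retail: Format B 94/224 = 42.0%, the skills-based format 111/224 = 49.6% → the skills-based format
Finance: Format B 314/543 = 57.8%, the skills-based format 106/158 = 67.1% → the skills-based format
Manufacturing: Format B 573/919 = 62.4%, the skills-based format 850/1162 = 73.1% → the skills-based format
Tech: Format B 10/43 = 23.3%, the skills-based format 6/40 = 15.0% → Format B
Overall: Format B 991/1729 = 57.3%, the skills-based format 1073/1584 = 67.7% → the skills-based format
Neither sweeps: Format B wins 1 of 4 groups, the skills-based format wins 3. The skills-based format wins overall but not every group — no Simpson reversal.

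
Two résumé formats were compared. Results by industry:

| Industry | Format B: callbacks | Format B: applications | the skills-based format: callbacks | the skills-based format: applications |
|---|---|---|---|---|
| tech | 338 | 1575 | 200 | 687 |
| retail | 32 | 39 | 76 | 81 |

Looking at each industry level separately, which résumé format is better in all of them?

the skills-based format

Tech: Format B 338/1575 = 21.5%, the skills-based format 200/687 = 29.1% → the skills-based format
Retail: Format B 32/39 = 82.1%, the skills-based format 76/81 = 93.8% → the skills-based format
The skills-based format has the higher rate in both groups.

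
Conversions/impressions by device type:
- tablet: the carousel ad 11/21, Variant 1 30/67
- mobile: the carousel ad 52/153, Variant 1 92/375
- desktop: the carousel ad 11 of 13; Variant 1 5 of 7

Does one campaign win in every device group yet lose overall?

Tablet: the carousel ad 11/21 = 52.4%, Variant 1 30/67 = 44.8% → the carousel ad
Mobile: the carousel ad 52/153 = 34.0%, Variant 1 92/375 = 24.5% → the carousel ad
Desktop: the carousel ad 11/13 = 84.6%, Variant 1 5/7 = 71.4% → the carousel ad
Overall: the carousel ad 74/187 = 39.6%, Variant 1 127/449 = 28.3% → the carousel ad
The carousel ad wins overall and in every device group — no reversal.

No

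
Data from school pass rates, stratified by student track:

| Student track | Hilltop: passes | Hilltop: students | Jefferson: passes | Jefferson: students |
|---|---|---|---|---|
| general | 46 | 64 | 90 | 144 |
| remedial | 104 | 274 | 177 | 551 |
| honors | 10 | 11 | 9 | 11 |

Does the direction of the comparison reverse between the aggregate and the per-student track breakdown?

No

General: Hilltop 46/64 = 71.9%, Jefferson 90/144 = 62.5% → Hilltop
Remedial: Hilltop 104/274 = 38.0%, Jefferson 177/551 = 32.1% → Hilltop
Honors: Hilltop 10/11 = 90.9%, Jefferson 9/11 = 81.8% → Hilltop
Overall: Hilltop 160/349 = 45.8%, Jefferson 276/706 = 39.1% → Hilltop
Hilltop wins overall and in every student group — no reversal.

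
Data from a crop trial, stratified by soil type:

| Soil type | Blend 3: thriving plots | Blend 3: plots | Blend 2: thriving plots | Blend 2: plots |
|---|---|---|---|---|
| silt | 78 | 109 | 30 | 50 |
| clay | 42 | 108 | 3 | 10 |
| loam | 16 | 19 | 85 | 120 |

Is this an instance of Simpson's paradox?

Yes

Silt: Blend 3 78/109 = 71.6%, Blend 2 30/50 = 60.0% → Blend 3
Clay: Blend 3 42/108 = 38.9%, Blend 2 3/10 = 30.0% → Blend 3
Loam: Blend 3 16/19 = 84.2%, Blend 2 85/120 = 70.8% → Blend 3
Overall: Blend 3 136/236 = 57.6%, Blend 2 118/180 = 65.6% → Blend 2
Blend 3 wins each soil group but Blend 2 wins overall — the comparison reverses. Blend 3's plots skew toward clay, which has a lower base rate.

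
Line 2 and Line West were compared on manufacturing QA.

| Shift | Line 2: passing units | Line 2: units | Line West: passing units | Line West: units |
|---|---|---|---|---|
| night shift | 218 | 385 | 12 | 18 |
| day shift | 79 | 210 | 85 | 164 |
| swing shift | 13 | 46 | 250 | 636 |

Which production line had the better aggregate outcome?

Line 2

Night shift: Line 2 218/385 = 56.6%, Line West 12/18 = 66.7% → Line West
Day shift: Line 2 79/210 = 37.6%, Line West 85/164 = 51.8% → Line West
Swing shift: Line 2 13/46 = 28.3%, Line West 250/636 = 39.3% → Line West
Overall: Line 2 310/641 = 48.4%, Line West 347/818 = 42.4% → Line 2
(Line West wins every shift group but Line 2 wins overall — Line West's units skew toward the low-rate swing shift group.)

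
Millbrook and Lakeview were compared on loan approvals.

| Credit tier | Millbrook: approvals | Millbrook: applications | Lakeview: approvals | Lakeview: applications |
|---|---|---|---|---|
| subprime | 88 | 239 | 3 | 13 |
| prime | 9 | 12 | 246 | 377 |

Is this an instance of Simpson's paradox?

Yes

Subprime: Millbrook 88/239 = 36.8%, Lakeview 3/13 = 23.1% → Millbrook
Prime: Millbrook 9/12 = 75.0%, Lakeview 246/377 = 65.3% → Millbrook
Overall: Millbrook 97/251 = 38.6%, Lakeview 249/390 = 63.8% → Lakeview
Millbrook wins each credit group but Lakeview wins overall — the comparison reverses. Millbrook's applications skew toward subprime, which has a lower base rate.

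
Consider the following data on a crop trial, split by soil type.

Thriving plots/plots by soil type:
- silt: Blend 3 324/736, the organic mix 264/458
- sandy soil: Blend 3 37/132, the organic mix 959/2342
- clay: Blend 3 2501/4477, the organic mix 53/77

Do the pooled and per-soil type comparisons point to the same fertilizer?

Silt: Blend 3 324/736 = 44.0%, the organic mix 264/458 = 57.6% → the organic mix
Sandy soil: Blend 3 37/132 = 28.0%, the organic mix 959/2342 = 40.9% → the organic mix
Clay: Blend 3 2501/4477 = 55.9%, the organic mix 53/77 = 68.8% → the organic mix
Overall: Blend 3 2862/5345 = 53.5%, the organic mix 1276/2877 = 44.4% → Blend 3
The organic mix wins each soil group but Blend 3 wins overall — the comparison reverses. The organic mix's plots skew toward sandy soil, which has a lower base rate.

No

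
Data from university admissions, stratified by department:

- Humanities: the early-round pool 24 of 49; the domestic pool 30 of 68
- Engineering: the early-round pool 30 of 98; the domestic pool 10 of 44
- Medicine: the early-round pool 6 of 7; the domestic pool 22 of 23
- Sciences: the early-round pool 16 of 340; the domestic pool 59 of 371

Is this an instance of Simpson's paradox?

No

Humanities: the early-round pool 24/49 = 49.0%, the domestic pool 30/68 = 44.1% → the early-round pool
Engineering: the early-round pool 30/98 = 30.6%, the domestic pool 10/44 = 22.7% → the early-round pool
Medicine: the early-round pool 6/7 = 85.7%, the domestic pool 22/23 = 95.7% → the domestic pool
Sciences: the early-round pool 16/340 = 4.7%, the domestic pool 59/371 = 15.9% → the domestic pool
Overall: the early-round pool 76/494 = 15.4%, the domestic pool 121/506 = 23.9% → the domestic pool
Neither sweeps: the early-round pool wins 2 of 4 groups, the domestic pool wins 2. The domestic pool wins overall but not every group — no Simpson reversal.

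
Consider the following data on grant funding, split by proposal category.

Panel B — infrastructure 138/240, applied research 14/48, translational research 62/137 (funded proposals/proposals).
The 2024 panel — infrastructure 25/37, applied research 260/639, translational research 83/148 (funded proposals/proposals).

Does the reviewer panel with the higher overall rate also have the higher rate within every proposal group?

Infrastructure: Panel B 138/240 = 57.5%, the 2024 panel 25/37 = 67.6% → the 2024 panel
Applied research: Panel B 14/48 = 29.2%, the 2024 panel 260/639 = 40.7% → the 2024 panel
Translational research: Panel B 62/137 = 45.3%, the 2024 panel 83/148 = 56.1% → the 2024 panel
Overall: Panel B 214/425 = 50.4%, the 2024 panel 368/824 = 44.7% → Panel B
The 2024 panel wins each proposal group but Panel B wins overall — the comparison reverses. The 2024 panel's proposals skew toward applied research, which has a lower base rate.

No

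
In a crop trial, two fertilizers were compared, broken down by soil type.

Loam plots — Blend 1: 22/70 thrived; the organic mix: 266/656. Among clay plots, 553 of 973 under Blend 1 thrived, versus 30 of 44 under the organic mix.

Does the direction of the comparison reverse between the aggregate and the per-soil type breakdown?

Loam: Blend 1 22/70 = 31.4%, the organic mix 266/656 = 40.5% → the organic mix
Clay: Blend 1 553/973 = 56.8%, the organic mix 30/44 = 68.2% → the organic mix
Overall: Blend 1 575/1043 = 55.1%, the organic mix 296/700 = 42.3% → Blend 1
The organic mix wins each soil group but Blend 1 wins overall — the comparison reverses. The organic mix's plots skew toward loam, which has a lower base rate.

Yes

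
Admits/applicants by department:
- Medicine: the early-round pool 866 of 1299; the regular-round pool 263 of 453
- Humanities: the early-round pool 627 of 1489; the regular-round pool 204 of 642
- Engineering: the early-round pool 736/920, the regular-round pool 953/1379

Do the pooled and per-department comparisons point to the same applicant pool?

Medicine: the early-round pool 866/1299 = 66.7%, the regular-round pool 263/453 = 58.1% → the early-round pool
Humanities: the early-round pool 627/1489 = 42.1%, the regular-round pool 204/642 = 31.8% → the early-round pool
Engineering: the early-round pool 736/920 = 80.0%, the regular-round pool 953/1379 = 69.1% → the early-round pool
Overall: the early-round pool 2229/3708 = 60.1%, the regular-round pool 1420/2474 = 57.4% → the early-round pool
The early-round pool wins overall and in every department group — no reversal.

Yes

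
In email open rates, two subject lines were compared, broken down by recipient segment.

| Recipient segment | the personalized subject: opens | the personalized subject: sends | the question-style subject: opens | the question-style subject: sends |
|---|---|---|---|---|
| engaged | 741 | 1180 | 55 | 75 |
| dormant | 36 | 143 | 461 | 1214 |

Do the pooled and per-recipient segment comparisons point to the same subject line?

No

Engaged: the personalized subject 741/1180 = 62.8%, the question-style subject 55/75 = 73.3% → the question-style subject
Dormant: the personalized subject 36/143 = 25.2%, the question-style subject 461/1214 = 38.0% → the question-style subject
Overall: the personalized subject 777/1323 = 58.7%, the question-style subject 516/1289 = 40.0% → the personalized subject
The question-style subject wins each recipient group but the personalized subject wins overall — the comparison reverses. The question-style subject's sends skew toward dormant, which has a lower base rate.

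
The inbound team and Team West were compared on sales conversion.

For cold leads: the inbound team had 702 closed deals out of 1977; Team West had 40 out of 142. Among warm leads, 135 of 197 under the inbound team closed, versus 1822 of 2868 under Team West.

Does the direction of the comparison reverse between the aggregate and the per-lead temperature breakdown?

Cold: the inbound team 702/1977 = 35.5%, Team West 40/142 = 28.2% → the inbound team
Warm: the inbound team 135/197 = 68.5%, Team West 1822/2868 = 63.5% → the inbound team
Overall: the inbound team 837/2174 = 38.5%, Team West 1862/3010 = 61.9% → Team West
The inbound team wins each lead group but Team West wins overall — the comparison reverses. The inbound team's leads skew toward cold, which has a lower base rate.

Yes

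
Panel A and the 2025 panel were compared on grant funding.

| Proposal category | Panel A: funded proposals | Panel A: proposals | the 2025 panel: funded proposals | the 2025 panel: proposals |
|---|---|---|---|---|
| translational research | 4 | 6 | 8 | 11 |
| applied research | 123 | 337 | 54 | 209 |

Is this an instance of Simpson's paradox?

Translational research: Panel A 4/6 = 66.7%, the 2025 panel 8/11 = 72.7% → the 2025 panel
Applied research: Panel A 123/337 = 36.5%, the 2025 panel 54/209 = 25.8% → Panel A
Overall: Panel A 127/343 = 37.0%, the 2025 panel 62/220 = 28.2% → Panel A
Neither sweeps: Panel A wins 1 of 2 groups, the 2025 panel wins 1. Panel A wins overall but not every group — no Simpson reversal.

No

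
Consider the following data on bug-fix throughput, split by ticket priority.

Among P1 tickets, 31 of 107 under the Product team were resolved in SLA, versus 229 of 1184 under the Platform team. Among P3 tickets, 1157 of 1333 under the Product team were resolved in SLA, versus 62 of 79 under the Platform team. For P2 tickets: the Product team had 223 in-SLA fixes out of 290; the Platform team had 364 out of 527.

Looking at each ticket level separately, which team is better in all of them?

the Product team

P1: the Product team 31/107 = 29.0%, the Platform team 229/1184 = 19.3% → the Product team
P3: the Product team 1157/1333 = 86.8%, the Platform team 62/79 = 78.5% → the Product team
P2: the Product team 223/290 = 76.9%, the Platform team 364/527 = 69.1% → the Product team
The Product team has the higher rate in all 3 groups.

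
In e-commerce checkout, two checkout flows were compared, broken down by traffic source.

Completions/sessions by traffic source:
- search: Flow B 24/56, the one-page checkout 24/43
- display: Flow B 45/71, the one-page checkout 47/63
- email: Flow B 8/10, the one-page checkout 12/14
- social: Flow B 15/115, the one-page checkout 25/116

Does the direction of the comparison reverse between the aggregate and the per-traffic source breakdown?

Search: Flow B 24/56 = 42.9%, the one-page checkout 24/43 = 55.8% → the one-page checkout
Display: Flow B 45/71 = 63.4%, the one-page checkout 47/63 = 74.6% → the one-page checkout
Email: Flow B 8/10 = 80.0%, the one-page checkout 12/14 = 85.7% → the one-page checkout
Social: Flow B 15/115 = 13.0%, the one-page checkout 25/116 = 21.6% → the one-page checkout
Overall: Flow B 92/252 = 36.5%, the one-page checkout 108/236 = 45.8% → the one-page checkout
The one-page checkout wins overall and in every traffic group — no reversal.

No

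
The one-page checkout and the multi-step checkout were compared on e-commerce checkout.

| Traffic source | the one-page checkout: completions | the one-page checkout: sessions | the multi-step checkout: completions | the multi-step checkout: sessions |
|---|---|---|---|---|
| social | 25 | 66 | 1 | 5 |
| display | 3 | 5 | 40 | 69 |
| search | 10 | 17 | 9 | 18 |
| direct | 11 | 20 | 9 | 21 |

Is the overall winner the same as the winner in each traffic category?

No

Social: the one-page checkout 25/66 = 37.9%, the multi-step checkout 1/5 = 20.0% → the one-page checkout
Display: the one-page checkout 3/5 = 60.0%, the multi-step checkout 40/69 = 58.0% → the one-page checkout
Search: the one-page checkout 10/17 = 58.8%, the multi-step checkout 9/18 = 50.0% → the one-page checkout
Direct: the one-page checkout 11/20 = 55.0%, the multi-step checkout 9/21 = 42.9% → the one-page checkout
Overall: the one-page checkout 49/108 = 45.4%, the multi-step checkout 59/113 = 52.2% → the multi-step checkout
The one-page checkout wins each traffic group but the multi-step checkout wins overall — the comparison reverses. The one-page checkout's sessions skew toward social, which has a lower base rate.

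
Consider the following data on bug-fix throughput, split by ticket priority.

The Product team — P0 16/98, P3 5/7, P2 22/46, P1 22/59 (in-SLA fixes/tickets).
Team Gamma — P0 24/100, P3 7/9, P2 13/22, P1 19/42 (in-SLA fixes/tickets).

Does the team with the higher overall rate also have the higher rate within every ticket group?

Yes

P0: the Product team 16/98 = 16.3%, Team Gamma 24/100 = 24.0% → Team Gamma
P3: the Product team 5/7 = 71.4%, Team Gamma 7/9 = 77.8% → Team Gamma
P2: the Product team 22/46 = 47.8%, Team Gamma 13/22 = 59.1% → Team Gamma
P1: the Product team 22/59 = 37.3%, Team Gamma 19/42 = 45.2% → Team Gamma
Overall: the Product team 65/210 = 31.0%, Team Gamma 63/173 = 36.4% → Team Gamma
Team Gamma wins overall and in every ticket group — no reversal.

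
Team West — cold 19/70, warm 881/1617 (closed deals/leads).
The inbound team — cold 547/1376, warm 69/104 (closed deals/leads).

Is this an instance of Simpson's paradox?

Cold: Team West 19/70 = 27.1%, the inbound team 547/1376 = 39.8% → the inbound team
Warm: Team West 881/1617 = 54.5%, the inbound team 69/104 = 66.3% → the inbound team
Overall: Team West 900/1687 = 53.3%, the inbound team 616/1480 = 41.6% → Team West
The inbound team wins each lead group but Team West wins overall — the comparison reverses. The inbound team's leads skew toward cold, which has a lower base rate.

Yes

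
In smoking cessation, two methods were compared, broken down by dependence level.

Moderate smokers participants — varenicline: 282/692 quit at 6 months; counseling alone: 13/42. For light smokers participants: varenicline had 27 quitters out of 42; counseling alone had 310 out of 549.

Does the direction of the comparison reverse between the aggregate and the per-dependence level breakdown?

Moderate smokers: varenicline 282/692 = 40.8%, counseling alone 13/42 = 31.0% → varenicline
Light smokers: varenicline 27/42 = 64.3%, counseling alone 310/549 = 56.5% → varenicline
Overall: varenicline 309/734 = 42.1%, counseling alone 323/591 = 54.7% → counseling alone
Varenicline wins each dependence group but counseling alone wins overall — the comparison reverses. Varenicline's participants skew toward moderate smokers, which has a lower base rate.

Yes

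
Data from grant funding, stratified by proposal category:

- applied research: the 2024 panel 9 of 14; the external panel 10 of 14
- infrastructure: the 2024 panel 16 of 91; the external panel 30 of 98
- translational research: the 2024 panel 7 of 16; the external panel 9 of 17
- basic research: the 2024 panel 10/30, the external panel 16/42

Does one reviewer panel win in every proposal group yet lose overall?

No

Applied research: the 2024 panel 9/14 = 64.3%, the external panel 10/14 = 71.4% → the external panel
Infrastructure: the 2024 panel 16/91 = 17.6%, the external panel 30/98 = 30.6% → the external panel
Translational research: the 2024 panel 7/16 = 43.8%, the external panel 9/17 = 52.9% → the external panel
Basic research: the 2024 panel 10/30 = 33.3%, the external panel 16/42 = 38.1% → the external panel
Overall: the 2024 panel 42/151 = 27.8%, the external panel 65/171 = 38.0% → the external panel
The external panel wins overall and in every proposal group — no reversal.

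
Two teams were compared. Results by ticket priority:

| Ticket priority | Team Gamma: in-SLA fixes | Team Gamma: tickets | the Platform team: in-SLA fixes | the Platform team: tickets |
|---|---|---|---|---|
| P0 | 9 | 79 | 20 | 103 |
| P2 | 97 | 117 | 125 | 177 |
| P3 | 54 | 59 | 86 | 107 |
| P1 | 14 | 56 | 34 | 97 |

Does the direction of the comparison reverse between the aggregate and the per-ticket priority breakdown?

P0: Team Gamma 9/79 = 11.4%, the Platform team 20/103 = 19.4% → the Platform team
P2: Team Gamma 97/117 = 82.9%, the Platform team 125/177 = 70.6% → Team Gamma
P3: Team Gamma 54/59 = 91.5%, the Platform team 86/107 = 80.4% → Team Gamma
P1: Team Gamma 14/56 = 25.0%, the Platform team 34/97 = 35.1% → the Platform team
Overall: Team Gamma 174/311 = 55.9%, the Platform team 265/484 = 54.8% → Team Gamma
Neither sweeps: Team Gamma wins 2 of 4 groups, the Platform team wins 2. Team Gamma wins overall but not every group — no Simpson reversal.

No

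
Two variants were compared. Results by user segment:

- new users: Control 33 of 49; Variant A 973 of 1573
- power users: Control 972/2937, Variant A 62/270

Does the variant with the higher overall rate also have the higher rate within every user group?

No

New users: Control 33/49 = 67.3%, Variant A 973/1573 = 61.9% → Control
Power users: Control 972/2937 = 33.1%, Variant A 62/270 = 23.0% → Control
Overall: Control 1005/2986 = 33.7%, Variant A 1035/1843 = 56.2% → Variant A
Control wins each user group but Variant A wins overall — the comparison reverses. Control's views skew toward power users, which has a lower base rate.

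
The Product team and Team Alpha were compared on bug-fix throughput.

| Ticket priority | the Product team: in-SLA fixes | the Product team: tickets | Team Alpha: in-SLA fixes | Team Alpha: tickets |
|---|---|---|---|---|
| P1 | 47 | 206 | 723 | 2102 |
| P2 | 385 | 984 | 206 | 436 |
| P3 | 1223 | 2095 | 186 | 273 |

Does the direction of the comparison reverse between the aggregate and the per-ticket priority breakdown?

P1: the Product team 47/206 = 22.8%, Team Alpha 723/2102 = 34.4% → Team Alpha
P2: the Product team 385/984 = 39.1%, Team Alpha 206/436 = 47.2% → Team Alpha
P3: the Product team 1223/2095 = 58.4%, Team Alpha 186/273 = 68.1% → Team Alpha
Overall: the Product team 1655/3285 = 50.4%, Team Alpha 1115/2811 = 39.7% → the Product team
Team Alpha wins each ticket group but the Product team wins overall — the comparison reverses. Team Alpha's tickets skew toward P1, which has a lower base rate.

Yes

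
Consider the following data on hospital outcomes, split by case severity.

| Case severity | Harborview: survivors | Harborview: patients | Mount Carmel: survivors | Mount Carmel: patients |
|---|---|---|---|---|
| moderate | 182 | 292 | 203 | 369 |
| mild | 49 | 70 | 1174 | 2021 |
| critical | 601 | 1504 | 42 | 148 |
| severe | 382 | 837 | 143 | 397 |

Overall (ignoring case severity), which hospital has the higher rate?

Mount Carmel

Moderate: Harborview 182/292 = 62.3%, Mount Carmel 203/369 = 55.0% → Harborview
Mild: Harborview 49/70 = 70.0%, Mount Carmel 1174/2021 = 58.1% → Harborview
Critical: Harborview 601/1504 = 40.0%, Mount Carmel 42/148 = 28.4% → Harborview
Severe: Harborview 382/837 = 45.6%, Mount Carmel 143/397 = 36.0% → Harborview
Overall: Harborview 1214/2703 = 44.9%, Mount Carmel 1562/2935 = 53.2% → Mount Carmel
(Harborview wins every case group but Mount Carmel wins overall — Harborview's patients skew toward the low-rate critical group.)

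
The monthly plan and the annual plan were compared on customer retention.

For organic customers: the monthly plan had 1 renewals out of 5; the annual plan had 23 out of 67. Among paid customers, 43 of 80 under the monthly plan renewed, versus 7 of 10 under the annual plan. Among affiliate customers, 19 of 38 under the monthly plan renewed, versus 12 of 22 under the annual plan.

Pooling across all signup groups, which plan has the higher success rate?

Organic: the monthly plan 1/5 = 20.0%, the annual plan 23/67 = 34.3% → the annual plan
Paid: the monthly plan 43/80 = 53.8%, the annual plan 7/10 = 70.0% → the annual plan
Affiliate: the monthly plan 19/38 = 50.0%, the annual plan 12/22 = 54.5% → the annual plan
Overall: the monthly plan 63/123 = 51.2%, the annual plan 42/99 = 42.4% → the monthly plan
(The annual plan wins every signup group but the monthly plan wins overall — the annual plan's customers skew toward the low-rate organic group.)

the monthly plan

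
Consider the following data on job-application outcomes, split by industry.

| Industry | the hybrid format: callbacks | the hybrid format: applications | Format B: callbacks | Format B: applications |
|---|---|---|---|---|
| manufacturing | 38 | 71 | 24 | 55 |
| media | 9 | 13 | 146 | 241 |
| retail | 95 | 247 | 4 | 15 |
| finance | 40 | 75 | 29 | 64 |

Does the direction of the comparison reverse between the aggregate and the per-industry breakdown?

Manufacturing: the hybrid format 38/71 = 53.5%, Format B 24/55 = 43.6% → the hybrid format
Media: the hybrid format 9/13 = 69.2%, Format B 146/241 = 60.6% → the hybrid format
Retail: the hybrid format 95/247 = 38.5%, Format B 4/15 = 26.7% → the hybrid format
Finance: the hybrid format 40/75 = 53.3%, Format B 29/64 = 45.3% → the hybrid format
Overall: the hybrid format 182/406 = 44.8%, Format B 203/375 = 54.1% → Format B
The hybrid format wins each industry group but Format B wins overall — the comparison reverses. The hybrid format's applications skew toward retail, which has a lower base rate.

Yes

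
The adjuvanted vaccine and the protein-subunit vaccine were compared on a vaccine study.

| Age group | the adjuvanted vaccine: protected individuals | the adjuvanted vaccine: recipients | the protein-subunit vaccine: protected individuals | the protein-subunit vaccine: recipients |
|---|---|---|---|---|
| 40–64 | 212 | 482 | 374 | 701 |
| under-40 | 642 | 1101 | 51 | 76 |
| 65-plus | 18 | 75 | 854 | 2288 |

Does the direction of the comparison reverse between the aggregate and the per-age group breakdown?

40–64: the adjuvanted vaccine 212/482 = 44.0%, the protein-subunit vaccine 374/701 = 53.4% → the protein-subunit vaccine
Under-40: the adjuvanted vaccine 642/1101 = 58.3%, the protein-subunit vaccine 51/76 = 67.1% → the protein-subunit vaccine
65-plus: the adjuvanted vaccine 18/75 = 24.0%, the protein-subunit vaccine 854/2288 = 37.3% → the protein-subunit vaccine
Overall: the adjuvanted vaccine 872/1658 = 52.6%, the protein-subunit vaccine 1279/3065 = 41.7% → the adjuvanted vaccine
The protein-subunit vaccine wins each age group but the adjuvanted vaccine wins overall — the comparison reverses. The protein-subunit vaccine's recipients skew toward 65-plus, which has a lower base rate.

Yes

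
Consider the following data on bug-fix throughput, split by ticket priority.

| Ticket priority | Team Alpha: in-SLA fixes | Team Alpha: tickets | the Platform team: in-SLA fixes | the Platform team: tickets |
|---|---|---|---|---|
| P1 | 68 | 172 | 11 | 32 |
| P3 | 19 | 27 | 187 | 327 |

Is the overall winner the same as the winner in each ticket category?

No

P1: Team Alpha 68/172 = 39.5%, the Platform team 11/32 = 34.4% → Team Alpha
P3: Team Alpha 19/27 = 70.4%, the Platform team 187/327 = 57.2% → Team Alpha
Overall: Team Alpha 87/199 = 43.7%, the Platform team 198/359 = 55.2% → the Platform team
Team Alpha wins each ticket group but the Platform team wins overall — the comparison reverses. Team Alpha's tickets skew toward P1, which has a lower base rate.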